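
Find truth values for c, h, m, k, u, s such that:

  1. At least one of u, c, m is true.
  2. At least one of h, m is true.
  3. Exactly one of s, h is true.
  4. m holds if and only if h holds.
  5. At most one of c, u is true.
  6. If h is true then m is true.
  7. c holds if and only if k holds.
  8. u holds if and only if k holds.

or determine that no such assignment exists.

c=F, h=T, m=T, k=F, u=F, s=F

  (1) {u, c, m}: 1 true — at least one ✓
  (2) {h, m}: 2 true — at least one ✓
  (3) {s, h}: 1 true — exactly one ✓
  (4) m=T, h=T — same ✓
  (5) {c, u}: 0 true — at most one ✓
  (6) h=T ⇒ m: T ✓
  (7) c=F, k=F — same ✓
  (8) u=F, k=F — same ✓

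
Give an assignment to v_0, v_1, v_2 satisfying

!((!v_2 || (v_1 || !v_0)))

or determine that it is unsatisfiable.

v_0: True, v_1: False, v_2: True

  !((!v_2 || (v_1 || !v_0))) = True
    !v_2 || (v_1 || !v_0) = False
      !v_2 = False
      v_1 || !v_0 = False
        !v_0 = False
The formula evaluates to True.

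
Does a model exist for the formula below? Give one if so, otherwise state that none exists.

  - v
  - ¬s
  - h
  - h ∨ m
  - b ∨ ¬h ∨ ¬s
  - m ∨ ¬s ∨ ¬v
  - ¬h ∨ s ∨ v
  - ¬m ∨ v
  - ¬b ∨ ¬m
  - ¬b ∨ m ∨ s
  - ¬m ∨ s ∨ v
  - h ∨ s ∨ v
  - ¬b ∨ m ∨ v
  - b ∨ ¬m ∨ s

Unit clause (v) forces v = True.
Unit clause (¬s) forces s = False.
Unit clause (h) forces h = True.
Try b = True:
  (¬b ∨ ¬m) forces m = False.
  clause (¬b ∨ m ∨ s) is falsified — backtrack.
So b = False.
  then (b ∨ ¬m ∨ s) forces m = False.
All clauses satisfied.

h: True, b: False, v: True, m: False, s: False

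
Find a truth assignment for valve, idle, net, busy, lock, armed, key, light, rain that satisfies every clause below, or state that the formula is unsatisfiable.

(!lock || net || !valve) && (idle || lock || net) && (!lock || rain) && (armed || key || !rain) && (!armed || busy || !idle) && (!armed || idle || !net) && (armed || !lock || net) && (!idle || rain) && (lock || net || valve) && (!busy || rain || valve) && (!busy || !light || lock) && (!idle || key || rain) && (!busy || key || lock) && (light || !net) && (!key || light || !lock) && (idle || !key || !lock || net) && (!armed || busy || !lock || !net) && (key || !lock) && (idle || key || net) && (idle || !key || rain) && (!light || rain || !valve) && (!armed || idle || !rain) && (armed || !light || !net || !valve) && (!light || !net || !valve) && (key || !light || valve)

valve=F, idle=T, net=T, busy=T, lock=T, armed=T, key=T, light=T, rain=T

Set valve = False.
Set idle = True.
  then (!idle || rain) forces rain = True.
Set net = True.
  then (light || !net) forces light = True.
  then (key || !light || valve) forces key = True.
Set busy = True.
  then (!busy || !light || lock) forces lock = True.
Set armed = True.
All clauses satisfied.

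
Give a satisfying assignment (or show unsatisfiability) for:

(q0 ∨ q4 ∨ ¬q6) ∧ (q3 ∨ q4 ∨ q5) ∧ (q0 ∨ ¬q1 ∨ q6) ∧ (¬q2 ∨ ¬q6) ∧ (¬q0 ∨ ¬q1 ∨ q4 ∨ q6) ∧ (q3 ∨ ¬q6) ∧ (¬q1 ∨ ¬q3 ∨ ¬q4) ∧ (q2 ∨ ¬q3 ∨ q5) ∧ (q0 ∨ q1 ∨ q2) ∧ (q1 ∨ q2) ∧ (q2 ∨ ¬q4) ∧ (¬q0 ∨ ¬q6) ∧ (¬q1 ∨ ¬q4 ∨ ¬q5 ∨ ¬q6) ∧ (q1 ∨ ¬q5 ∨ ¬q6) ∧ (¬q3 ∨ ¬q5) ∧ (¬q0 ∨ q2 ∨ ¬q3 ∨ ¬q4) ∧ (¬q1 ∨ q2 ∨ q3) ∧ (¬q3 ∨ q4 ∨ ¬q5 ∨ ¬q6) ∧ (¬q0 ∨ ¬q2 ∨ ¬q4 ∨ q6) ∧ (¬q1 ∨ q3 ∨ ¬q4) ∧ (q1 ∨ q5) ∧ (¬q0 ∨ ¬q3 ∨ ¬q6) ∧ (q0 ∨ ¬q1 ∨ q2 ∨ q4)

Set q0 = False.
Try q1 = True:
  (q0 ∨ ¬q1 ∨ q6) forces q6 = True.
  (q0 ∨ q4 ∨ ¬q6) forces q4 = True.
  (¬q2 ∨ ¬q6) forces q2 = False.
  clause (q2 ∨ ¬q4) is falsified — backtrack.
So q1 = False.
  then (q0 ∨ q1 ∨ q2) forces q2 = True.
  then (q1 ∨ q5) forces q5 = True.
  then (¬q2 ∨ ¬q6) forces q6 = False.
  then (¬q3 ∨ ¬q5) forces q3 = False.
Set q4 = False.
All clauses satisfied.

q0: False; q1: False; q2: True; q3: False; q4: False; q5: True; q6: False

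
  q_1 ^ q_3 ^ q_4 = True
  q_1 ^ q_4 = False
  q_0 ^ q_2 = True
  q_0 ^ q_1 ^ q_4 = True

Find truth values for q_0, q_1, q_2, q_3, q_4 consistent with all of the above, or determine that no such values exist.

q_0=T, q_1=F, q_2=F, q_3=T, q_4=F

q_1 ^ q_3 ^ q_4 = F ^ T ^ F = True ✓
q_1 ^ q_4 = F ^ F = False ✓
q_0 ^ q_2 = T ^ F = True ✓
q_0 ^ q_1 ^ q_4 = T ^ F ^ F = True ✓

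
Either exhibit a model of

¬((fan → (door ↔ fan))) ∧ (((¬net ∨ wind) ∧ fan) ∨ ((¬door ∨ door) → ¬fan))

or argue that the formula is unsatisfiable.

fan=T; wind=F; door=F; net=F

  ¬((fan → (door ↔ fan))) = True
    fan → (door ↔ fan) = False
      door ↔ fan = False
  ((¬net ∨ wind) ∧ fan) ∨ ((¬door ∨ door) → ¬fan) = True
    (¬net ∨ wind) ∧ fan = True
      ¬net ∨ wind = True
        ¬net = True
    (¬door ∨ door) → ¬fan = False
      ¬door ∨ door = True
        ¬door = True
      ¬fan = False
Both conjuncts True, so the formula holds.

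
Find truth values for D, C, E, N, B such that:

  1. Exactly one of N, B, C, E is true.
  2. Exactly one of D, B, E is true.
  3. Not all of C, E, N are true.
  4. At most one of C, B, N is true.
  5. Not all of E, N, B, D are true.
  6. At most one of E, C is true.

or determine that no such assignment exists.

D: False; C: False; E: False; N: False; B: True

  (1) {N, B, C, E}: 1 true — exactly one ✓
  (2) {D, B, E}: 1 true — exactly one ✓
  (3) {C, E, N}: 0/3 true — not all ✓
  (4) {C, B, N}: 1 true — at most one ✓
  (5) {E, N, B, D}: 1/4 true — not all ✓
  (6) {E, C}: 0 true — at most one ✓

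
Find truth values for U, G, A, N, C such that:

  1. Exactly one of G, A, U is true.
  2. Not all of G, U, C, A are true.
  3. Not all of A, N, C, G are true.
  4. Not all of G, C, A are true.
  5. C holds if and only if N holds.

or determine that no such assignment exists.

U = False; G = False; A = True; N = True; C = True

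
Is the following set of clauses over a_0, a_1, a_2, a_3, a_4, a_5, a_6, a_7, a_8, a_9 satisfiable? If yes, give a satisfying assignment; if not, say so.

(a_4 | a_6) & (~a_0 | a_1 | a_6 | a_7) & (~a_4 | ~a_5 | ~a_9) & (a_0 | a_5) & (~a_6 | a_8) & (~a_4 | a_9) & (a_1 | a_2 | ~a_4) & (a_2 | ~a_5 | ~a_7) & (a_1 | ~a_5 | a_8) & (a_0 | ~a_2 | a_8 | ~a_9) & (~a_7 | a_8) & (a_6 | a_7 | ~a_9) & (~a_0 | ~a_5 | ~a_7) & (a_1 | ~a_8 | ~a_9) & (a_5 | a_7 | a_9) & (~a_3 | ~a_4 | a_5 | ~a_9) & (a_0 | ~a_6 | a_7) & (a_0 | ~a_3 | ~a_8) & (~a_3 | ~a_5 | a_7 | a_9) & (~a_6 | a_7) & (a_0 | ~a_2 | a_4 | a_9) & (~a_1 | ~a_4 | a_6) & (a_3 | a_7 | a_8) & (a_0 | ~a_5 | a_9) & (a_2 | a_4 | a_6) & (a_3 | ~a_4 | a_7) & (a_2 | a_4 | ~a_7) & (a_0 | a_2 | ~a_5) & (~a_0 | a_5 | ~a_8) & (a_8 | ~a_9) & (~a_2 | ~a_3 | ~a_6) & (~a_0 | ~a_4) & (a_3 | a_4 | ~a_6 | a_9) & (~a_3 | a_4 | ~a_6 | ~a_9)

a_0: False; a_1: True; a_2: True; a_3: False; a_4: False; a_5: True; a_6: True; a_7: True; a_8: True; a_9: True

Set a_0 = False.
  then (a_0 | a_5) forces a_5 = True.
  then (a_0 | ~a_5 | a_9) forces a_9 = True.
  then (a_0 | a_2 | ~a_5) forces a_2 = True.
  then (a_8 | ~a_9) forces a_8 = True.
  then (~a_4 | ~a_5 | ~a_9) forces a_4 = False.
  then (a_1 | ~a_8 | ~a_9) forces a_1 = True.
  then (a_0 | ~a_3 | ~a_8) forces a_3 = False.
  then (a_4 | a_6) forces a_6 = True.
  then (a_0 | ~a_6 | a_7) forces a_7 = True.
All clauses satisfied.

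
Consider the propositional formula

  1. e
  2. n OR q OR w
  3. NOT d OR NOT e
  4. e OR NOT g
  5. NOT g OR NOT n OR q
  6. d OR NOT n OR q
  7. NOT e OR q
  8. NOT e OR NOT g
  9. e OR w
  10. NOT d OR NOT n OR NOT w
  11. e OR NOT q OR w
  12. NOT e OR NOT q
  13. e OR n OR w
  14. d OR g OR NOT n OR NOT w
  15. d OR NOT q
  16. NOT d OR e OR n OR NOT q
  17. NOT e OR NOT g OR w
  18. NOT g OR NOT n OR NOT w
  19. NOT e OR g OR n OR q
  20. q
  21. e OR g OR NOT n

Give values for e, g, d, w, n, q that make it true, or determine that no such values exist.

Unsatisfiable

Case q = True:
  (e) forces e = True.
  Clause (NOT e OR NOT q) is falsified — contradiction.
Case q = False:
  Clause (q) is falsified — contradiction.
Both cases fail, so the formula is unsatisfiable.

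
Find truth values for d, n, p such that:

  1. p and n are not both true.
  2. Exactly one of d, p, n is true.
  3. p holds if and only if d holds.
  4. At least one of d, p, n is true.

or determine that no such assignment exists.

d = False; n = True; p = False

  (1) p=F, n=T — not both ✓
  (2) {d, p, n}: 1 true — exactly one ✓
  (3) p=F, d=F — same ✓
  (4) {d, p, n}: 1 true — at least one ✓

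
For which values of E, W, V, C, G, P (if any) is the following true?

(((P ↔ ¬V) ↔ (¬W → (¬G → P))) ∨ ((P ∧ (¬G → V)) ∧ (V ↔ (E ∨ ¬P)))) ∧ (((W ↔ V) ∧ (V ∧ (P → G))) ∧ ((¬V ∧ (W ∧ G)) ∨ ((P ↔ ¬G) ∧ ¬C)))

E=T; W=T; V=T; C=F; G=T; P=F

  ((P ↔ ¬V) ↔ (¬W → (¬G → P))) ∨ ((P ∧ (¬G → V)) ∧ (V ↔ (E ∨ ¬P))) = True
    (P ↔ ¬V) ↔ (¬W → (¬G → P)) = True
      P ↔ ¬V = True
        ¬V = False
      ¬W → (¬G → P) = True
        ¬W = False
        ¬G → P = True
          ¬G = False
    (P ∧ (¬G → V)) ∧ (V ↔ (E ∨ ¬P)) = False
      P ∧ (¬G → V) = False
        ¬G → V = True
          ¬G = False
      V ↔ (E ∨ ¬P) = True
        E ∨ ¬P = True
          ¬P = True
  ((W ↔ V) ∧ (V ∧ (P → G))) ∧ ((¬V ∧ (W ∧ G)) ∨ ((P ↔ ¬G) ∧ ¬C)) = True
    (W ↔ V) ∧ (V ∧ (P → G)) = True
      W ↔ V = True
      V ∧ (P → G) = True
        P → G = True
    (¬V ∧ (W ∧ G)) ∨ ((P ↔ ¬G) ∧ ¬C) = True
      ¬V ∧ (W ∧ G) = False
        ¬V = False
        W ∧ G = True
      (P ↔ ¬G) ∧ ¬C = True
        P ↔ ¬G = True
          ¬G = False
        ¬C = True
Both conjuncts True, so the formula holds.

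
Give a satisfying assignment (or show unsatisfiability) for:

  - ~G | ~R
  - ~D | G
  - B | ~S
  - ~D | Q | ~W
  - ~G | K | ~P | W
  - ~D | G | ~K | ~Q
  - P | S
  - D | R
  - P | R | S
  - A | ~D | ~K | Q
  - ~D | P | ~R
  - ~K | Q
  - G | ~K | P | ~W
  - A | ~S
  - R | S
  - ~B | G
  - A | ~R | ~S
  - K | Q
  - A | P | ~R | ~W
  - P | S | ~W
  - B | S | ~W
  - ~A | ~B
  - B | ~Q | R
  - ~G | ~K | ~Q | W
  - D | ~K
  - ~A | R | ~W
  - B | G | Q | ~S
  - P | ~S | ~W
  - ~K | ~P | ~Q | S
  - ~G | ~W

R = True, Q = True, P = True, B = False, A = True, S = False, D = False, G = False, W = False, K = False

Set R = True.
  then (~G | ~R) forces G = False.
  then (~D | G) forces D = False.
  then (~B | G) forces B = False.
  then (D | ~K) forces K = False.
  then (B | ~S) forces S = False.
  then (P | S) forces P = True.
  then (K | Q) forces Q = True.
  then (B | S | ~W) forces W = False.
Set A = True.
All clauses satisfied.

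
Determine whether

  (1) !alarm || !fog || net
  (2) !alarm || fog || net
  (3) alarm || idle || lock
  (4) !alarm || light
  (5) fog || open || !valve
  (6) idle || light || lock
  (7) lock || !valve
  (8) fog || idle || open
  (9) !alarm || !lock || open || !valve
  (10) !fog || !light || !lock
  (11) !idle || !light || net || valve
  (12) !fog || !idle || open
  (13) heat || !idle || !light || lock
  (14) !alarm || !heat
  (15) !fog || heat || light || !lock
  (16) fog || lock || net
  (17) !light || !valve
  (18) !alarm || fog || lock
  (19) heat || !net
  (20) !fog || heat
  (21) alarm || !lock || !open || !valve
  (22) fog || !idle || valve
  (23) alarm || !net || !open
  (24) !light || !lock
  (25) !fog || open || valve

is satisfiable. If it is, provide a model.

net=T; valve=T; fog=T; open=F; light=F; lock=T; heat=T; alarm=F; idle=F

Set net = True.
  then (heat || !net) forces heat = True.
  then (!alarm || !heat) forces alarm = False.
  then (alarm || !net || !open) forces open = False.
Try valve = False:
  (!fog || open || valve) forces fog = False.
  (fog || idle || open) forces idle = True.
  clause (fog || !idle || valve) is falsified — backtrack.
So valve = True.
  then (fog || open || !valve) forces fog = True.
  then (lock || !valve) forces lock = True.
  then (!fog || !light || !lock) forces light = False.
  then (!fog || !idle || open) forces idle = False.
All clauses satisfied.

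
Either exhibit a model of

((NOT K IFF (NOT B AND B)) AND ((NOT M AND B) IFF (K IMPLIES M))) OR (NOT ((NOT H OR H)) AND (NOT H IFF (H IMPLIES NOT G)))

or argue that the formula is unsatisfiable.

M=F, K=T, B=F, H=T, G=T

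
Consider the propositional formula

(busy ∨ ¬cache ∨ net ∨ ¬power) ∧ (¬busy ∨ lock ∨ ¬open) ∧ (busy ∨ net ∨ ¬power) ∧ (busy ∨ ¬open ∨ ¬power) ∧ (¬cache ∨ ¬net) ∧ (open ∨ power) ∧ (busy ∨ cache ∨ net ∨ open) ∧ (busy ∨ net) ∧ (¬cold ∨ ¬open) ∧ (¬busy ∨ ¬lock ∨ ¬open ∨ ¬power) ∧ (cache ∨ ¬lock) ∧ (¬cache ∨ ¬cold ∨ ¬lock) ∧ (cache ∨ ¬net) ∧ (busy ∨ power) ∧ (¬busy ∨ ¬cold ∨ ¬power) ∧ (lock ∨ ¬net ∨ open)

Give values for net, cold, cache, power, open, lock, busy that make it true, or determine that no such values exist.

Try net = True:
  (¬cache ∨ ¬net) forces cache = False.
  clause (cache ∨ ¬net) is falsified — backtrack.
So net = False.
  then (busy ∨ net) forces busy = True.
Set cold = False.
Set cache = False.
  then (cache ∨ ¬lock) forces lock = False.
  then (¬busy ∨ lock ∨ ¬open) forces open = False.
  then (open ∨ power) forces power = True.
All clauses satisfied.

net: False; cold: False; cache: False; power: True; open: False; lock: False; busy: True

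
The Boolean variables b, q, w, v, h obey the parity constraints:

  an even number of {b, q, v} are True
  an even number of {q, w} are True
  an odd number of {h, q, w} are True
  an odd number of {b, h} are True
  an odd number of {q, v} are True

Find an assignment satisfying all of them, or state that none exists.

UNSATISFIABLE

Adding constraints 1, 2, 3, 4, 5 mod 2: every variable appears an even number of times on the left, so the left side is 0.
But the right sides sum to 1 (mod 2). 0 ≠ 1 — the system is inconsistent.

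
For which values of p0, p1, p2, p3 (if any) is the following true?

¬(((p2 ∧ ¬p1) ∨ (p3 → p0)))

p0: False, p1: True, p2: True, p3: True

  ¬(((p2 ∧ ¬p1) ∨ (p3 → p0))) = True
    (p2 ∧ ¬p1) ∨ (p3 → p0) = False
      p2 ∧ ¬p1 = False
        ¬p1 = False
      p3 → p0 = False
The formula evaluates to True.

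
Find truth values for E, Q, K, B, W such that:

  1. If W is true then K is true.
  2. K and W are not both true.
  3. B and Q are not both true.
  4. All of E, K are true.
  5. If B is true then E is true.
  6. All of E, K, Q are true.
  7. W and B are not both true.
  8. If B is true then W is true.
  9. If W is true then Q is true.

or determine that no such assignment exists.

E = True, Q = True, K = True, B = False, W = False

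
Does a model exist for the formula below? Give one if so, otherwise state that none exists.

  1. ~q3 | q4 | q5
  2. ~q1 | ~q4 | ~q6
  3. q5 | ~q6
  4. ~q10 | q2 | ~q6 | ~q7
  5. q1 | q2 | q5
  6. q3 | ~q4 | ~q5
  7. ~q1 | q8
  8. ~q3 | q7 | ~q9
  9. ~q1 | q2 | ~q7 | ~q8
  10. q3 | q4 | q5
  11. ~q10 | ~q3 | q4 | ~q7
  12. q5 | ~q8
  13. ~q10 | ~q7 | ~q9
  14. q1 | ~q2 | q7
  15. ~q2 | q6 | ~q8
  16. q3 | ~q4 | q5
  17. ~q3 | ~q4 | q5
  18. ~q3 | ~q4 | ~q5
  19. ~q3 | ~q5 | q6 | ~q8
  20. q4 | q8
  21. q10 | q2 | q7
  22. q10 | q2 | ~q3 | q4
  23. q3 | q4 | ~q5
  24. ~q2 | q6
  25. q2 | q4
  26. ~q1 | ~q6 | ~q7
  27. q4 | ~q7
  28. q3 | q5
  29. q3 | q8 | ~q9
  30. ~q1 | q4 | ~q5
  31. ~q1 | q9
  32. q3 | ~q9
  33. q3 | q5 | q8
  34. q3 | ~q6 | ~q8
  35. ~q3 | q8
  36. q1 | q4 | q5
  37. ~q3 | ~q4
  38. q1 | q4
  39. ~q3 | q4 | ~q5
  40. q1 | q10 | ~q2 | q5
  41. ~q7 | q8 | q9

No satisfying assignment exists.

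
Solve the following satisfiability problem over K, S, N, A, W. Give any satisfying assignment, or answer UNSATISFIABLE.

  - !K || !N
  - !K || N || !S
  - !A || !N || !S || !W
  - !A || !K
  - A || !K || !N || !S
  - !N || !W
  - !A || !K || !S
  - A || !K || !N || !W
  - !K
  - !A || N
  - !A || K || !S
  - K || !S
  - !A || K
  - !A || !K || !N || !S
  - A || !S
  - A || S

Case K = True:
  Clause (!K) is falsified — contradiction.
Case K = False:
  (K || !S) forces S = False.
  (!A || K) forces A = False.
  Clause (A || S) is falsified — contradiction.
Both cases fail, so the formula is unsatisfiable.

Unsatisfiable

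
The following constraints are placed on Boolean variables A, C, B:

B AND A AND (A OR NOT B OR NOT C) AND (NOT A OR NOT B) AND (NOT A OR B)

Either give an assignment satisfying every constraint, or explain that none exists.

UNSATISFIABLE

Case A = True:
  (B) forces B = True.
  Clause (NOT A OR NOT B) is falsified — contradiction.
Case A = False:
  Clause (A) is falsified — contradiction.
Both cases fail, so the formula is unsatisfiable.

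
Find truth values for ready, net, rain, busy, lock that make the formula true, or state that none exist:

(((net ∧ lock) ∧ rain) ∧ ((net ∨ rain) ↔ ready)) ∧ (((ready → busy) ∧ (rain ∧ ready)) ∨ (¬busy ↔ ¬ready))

ready: True, net: True, rain: True, busy: True, lock: True

  ((net ∧ lock) ∧ rain) ∧ ((net ∨ rain) ↔ ready) = True
    (net ∧ lock) ∧ rain = True
      net ∧ lock = True
    (net ∨ rain) ↔ ready = True
      net ∨ rain = True
  ((ready → busy) ∧ (rain ∧ ready)) ∨ (¬busy ↔ ¬ready) = True
    (ready → busy) ∧ (rain ∧ ready) = True
      ready → busy = True
      rain ∧ ready = True
    ¬busy ↔ ¬ready = True
      ¬busy = False
      ¬ready = False
Both conjuncts True, so the formula holds.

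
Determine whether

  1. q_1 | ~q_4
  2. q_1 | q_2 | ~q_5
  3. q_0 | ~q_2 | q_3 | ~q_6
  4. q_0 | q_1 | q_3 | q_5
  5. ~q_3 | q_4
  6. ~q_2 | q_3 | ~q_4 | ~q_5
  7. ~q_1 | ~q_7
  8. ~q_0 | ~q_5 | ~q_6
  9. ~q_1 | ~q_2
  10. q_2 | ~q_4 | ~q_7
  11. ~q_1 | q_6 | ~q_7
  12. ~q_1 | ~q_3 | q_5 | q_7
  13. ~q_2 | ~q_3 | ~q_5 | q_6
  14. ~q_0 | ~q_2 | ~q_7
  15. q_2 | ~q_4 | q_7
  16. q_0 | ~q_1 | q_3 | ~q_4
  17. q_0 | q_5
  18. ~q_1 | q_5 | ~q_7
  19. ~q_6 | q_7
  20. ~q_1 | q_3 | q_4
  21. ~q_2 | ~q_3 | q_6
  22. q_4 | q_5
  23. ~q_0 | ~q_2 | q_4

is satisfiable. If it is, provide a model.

Set q_0 = False.
  then (q_0 | q_5) forces q_5 = True.
Set q_1 = False.
  then (q_1 | ~q_4) forces q_4 = False.
  then (q_1 | q_2 | ~q_5) forces q_2 = True.
  then (~q_3 | q_4) forces q_3 = False.
  then (q_0 | ~q_2 | q_3 | ~q_6) forces q_6 = False.
Set q_7 = False.
All clauses satisfied.

q_0 = False, q_1 = False, q_2 = True, q_3 = False, q_4 = False, q_5 = True, q_6 = False, q_7 = False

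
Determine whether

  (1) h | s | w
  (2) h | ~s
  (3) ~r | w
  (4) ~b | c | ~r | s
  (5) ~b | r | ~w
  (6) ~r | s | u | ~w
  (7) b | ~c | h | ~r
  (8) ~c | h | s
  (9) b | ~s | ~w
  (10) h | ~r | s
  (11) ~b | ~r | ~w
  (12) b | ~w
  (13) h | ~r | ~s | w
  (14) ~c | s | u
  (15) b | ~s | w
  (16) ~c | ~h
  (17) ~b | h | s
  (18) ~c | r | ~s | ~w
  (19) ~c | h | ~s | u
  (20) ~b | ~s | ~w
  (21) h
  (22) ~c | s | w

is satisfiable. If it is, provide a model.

u = True, b = True, s = True, w = False, h = True, r = False, c = False

Unit clause (h) forces h = True.
In (~c | ~h) only ~c is left, so c = False.
Set u = True.
Set b = True.
Set s = True.
  then (~b | ~s | ~w) forces w = False.
  then (~r | w) forces r = False.
All clauses satisfied.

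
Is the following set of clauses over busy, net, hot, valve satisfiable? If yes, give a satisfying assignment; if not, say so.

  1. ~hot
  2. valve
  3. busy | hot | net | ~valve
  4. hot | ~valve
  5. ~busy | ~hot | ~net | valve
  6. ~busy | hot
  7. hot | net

Unsatisfiable

Case hot = True:
  Clause (~hot) is falsified — contradiction.
Case hot = False:
  (valve) forces valve = True.
  Clause (hot | ~valve) is falsified — contradiction.
Both cases fail, so the formula is unsatisfiable.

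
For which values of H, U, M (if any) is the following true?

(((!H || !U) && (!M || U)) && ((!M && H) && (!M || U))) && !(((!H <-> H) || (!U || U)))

The conjunct !(((!H <-> H) || (!U || U))) is unsatisfiable on its own:
  H=F, U=F: evaluates to False.
  H=F, U=T: evaluates to False.
  H=T, U=F: evaluates to False.
  H=T, U=T: evaluates to False.
So the whole conjunction is unsatisfiable.

The formula is unsatisfiable.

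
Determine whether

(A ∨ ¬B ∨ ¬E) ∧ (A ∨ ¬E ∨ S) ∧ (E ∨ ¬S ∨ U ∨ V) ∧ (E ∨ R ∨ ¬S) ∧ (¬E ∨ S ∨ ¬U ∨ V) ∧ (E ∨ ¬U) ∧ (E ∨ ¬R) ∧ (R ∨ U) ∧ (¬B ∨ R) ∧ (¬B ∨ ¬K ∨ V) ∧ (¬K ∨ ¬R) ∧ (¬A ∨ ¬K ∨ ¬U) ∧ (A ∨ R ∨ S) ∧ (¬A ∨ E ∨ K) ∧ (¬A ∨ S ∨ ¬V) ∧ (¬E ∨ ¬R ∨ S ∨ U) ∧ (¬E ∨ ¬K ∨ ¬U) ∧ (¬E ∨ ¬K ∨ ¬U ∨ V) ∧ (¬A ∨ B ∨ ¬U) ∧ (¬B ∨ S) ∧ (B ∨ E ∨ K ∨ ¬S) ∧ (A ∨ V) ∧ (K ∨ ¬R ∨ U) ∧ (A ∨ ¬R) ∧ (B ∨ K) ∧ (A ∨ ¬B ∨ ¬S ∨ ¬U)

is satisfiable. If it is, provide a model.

E = True, K = False, R = True, V = False, S = True, U = True, B = True, A = True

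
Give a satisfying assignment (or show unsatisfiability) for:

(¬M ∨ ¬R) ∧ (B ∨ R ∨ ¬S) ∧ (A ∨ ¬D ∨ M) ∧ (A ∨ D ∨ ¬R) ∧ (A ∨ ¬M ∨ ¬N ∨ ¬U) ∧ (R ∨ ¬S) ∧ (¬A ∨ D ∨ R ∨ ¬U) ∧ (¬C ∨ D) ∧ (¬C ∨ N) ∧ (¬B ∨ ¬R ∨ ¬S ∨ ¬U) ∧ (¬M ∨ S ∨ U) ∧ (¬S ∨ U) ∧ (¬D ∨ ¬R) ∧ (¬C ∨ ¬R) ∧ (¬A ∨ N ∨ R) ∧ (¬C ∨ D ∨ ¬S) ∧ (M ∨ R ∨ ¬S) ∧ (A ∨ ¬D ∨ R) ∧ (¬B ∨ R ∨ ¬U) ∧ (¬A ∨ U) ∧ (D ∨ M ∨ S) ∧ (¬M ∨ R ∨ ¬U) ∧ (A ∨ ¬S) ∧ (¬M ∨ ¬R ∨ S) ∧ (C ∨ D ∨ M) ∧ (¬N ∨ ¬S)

R: False, B: False, S: False, A: True, D: True, U: True, N: True, C: False, M: False

Try R = True:
  (¬M ∨ ¬R) forces M = False.
  (¬D ∨ ¬R) forces D = False.
  (A ∨ D ∨ ¬R) forces A = True.
  (¬C ∨ D) forces C = False.
  clause (C ∨ D ∨ M) is falsified — backtrack.
So R = False.
  then (R ∨ ¬S) forces S = False.
Try B = True:
  (¬B ∨ R ∨ ¬U) forces U = False.
  (¬M ∨ S ∨ U) forces M = False.
  (¬A ∨ U) forces A = False.
  (A ∨ ¬D ∨ M) forces D = False.
  clause (D ∨ M ∨ S) is falsified — backtrack.
So B = False.
Try A = False:
  (A ∨ ¬D ∨ R) forces D = False.
  (¬C ∨ D) forces C = False.
  (D ∨ M ∨ S) forces M = True.
  (¬M ∨ S ∨ U) forces U = True.
  clause (¬M ∨ R ∨ ¬U) is falsified — backtrack.
So A = True.
  then (¬A ∨ N ∨ R) forces N = True.
  then (¬A ∨ U) forces U = True.
  then (¬M ∨ R ∨ ¬U) forces M = False.
  then (¬A ∨ D ∨ R ∨ ¬U) forces D = True.
Set C = False.
All clauses satisfied.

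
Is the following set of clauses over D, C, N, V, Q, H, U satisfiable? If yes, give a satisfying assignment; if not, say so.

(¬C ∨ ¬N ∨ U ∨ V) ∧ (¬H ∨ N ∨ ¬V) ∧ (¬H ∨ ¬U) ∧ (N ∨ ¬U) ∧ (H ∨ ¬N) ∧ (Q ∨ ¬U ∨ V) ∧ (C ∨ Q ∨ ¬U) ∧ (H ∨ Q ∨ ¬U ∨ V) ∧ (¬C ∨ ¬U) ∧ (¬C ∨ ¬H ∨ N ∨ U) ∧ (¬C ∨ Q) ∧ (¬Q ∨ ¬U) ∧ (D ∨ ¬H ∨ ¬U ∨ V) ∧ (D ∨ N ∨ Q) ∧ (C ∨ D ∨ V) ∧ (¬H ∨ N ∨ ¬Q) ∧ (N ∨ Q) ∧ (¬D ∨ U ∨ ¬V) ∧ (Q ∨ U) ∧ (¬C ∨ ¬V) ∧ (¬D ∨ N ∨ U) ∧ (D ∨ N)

Set D = False.
  then (D ∨ N) forces N = True.
  then (H ∨ ¬N) forces H = True.
  then (¬H ∨ ¬U) forces U = False.
  then (Q ∨ U) forces Q = True.
Try C = True:
  (¬C ∨ ¬N ∨ U ∨ V) forces V = True.
  clause (¬C ∨ ¬V) is falsified — backtrack.
So C = False.
  then (C ∨ D ∨ V) forces V = True.
All clauses satisfied.

D=F, C=F, N=T, V=T, Q=T, H=T, U=F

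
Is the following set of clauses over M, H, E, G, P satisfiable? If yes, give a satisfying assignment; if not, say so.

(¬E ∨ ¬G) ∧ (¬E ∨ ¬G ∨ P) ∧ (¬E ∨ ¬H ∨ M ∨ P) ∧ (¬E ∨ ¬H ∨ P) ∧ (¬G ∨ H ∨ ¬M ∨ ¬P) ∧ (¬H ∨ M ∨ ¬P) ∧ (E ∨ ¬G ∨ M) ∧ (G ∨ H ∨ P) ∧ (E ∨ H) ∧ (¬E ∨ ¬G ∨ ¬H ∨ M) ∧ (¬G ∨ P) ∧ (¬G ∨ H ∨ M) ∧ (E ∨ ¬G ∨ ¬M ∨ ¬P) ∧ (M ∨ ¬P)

Set M = True.
Set H = False.
  then (E ∨ H) forces E = True.
  then (¬E ∨ ¬G) forces G = False.
  then (G ∨ H ∨ P) forces P = True.
All clauses satisfied.

M = True; H = False; E = True; G = False; P = True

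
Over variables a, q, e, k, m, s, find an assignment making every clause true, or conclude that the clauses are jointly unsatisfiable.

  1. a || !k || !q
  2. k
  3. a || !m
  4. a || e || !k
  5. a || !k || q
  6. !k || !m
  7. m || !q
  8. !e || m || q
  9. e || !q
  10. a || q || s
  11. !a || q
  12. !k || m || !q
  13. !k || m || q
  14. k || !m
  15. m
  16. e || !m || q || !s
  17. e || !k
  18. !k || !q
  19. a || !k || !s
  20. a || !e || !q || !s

Unsatisfiable

Case k = True:
  (!k || !m) forces m = False.
  Clause (m) is falsified — contradiction.
Case k = False:
  Clause (k) is falsified — contradiction.
Both cases fail, so the formula is unsatisfiable.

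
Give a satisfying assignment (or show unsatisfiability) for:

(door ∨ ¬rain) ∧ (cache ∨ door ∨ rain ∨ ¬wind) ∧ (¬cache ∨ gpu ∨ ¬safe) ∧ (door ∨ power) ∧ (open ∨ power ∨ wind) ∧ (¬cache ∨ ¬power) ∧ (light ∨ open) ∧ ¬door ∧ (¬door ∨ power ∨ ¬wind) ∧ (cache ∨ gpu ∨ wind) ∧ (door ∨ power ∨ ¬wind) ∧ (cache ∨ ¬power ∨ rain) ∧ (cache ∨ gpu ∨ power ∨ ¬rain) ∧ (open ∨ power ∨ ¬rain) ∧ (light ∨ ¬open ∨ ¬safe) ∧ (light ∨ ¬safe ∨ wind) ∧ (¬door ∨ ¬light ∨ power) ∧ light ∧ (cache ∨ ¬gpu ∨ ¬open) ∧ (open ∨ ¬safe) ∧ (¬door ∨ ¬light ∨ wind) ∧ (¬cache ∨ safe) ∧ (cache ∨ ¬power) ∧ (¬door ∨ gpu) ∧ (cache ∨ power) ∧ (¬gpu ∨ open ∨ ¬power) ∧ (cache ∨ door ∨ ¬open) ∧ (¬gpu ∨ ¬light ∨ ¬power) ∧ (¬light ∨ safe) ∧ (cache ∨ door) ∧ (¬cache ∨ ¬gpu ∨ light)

Case power = True:
  (¬cache ∨ ¬power) forces cache = False.
  Clause (cache ∨ ¬power) is falsified — contradiction.
Case power = False:
  (door ∨ power) forces door = True.
  Clause (¬door) is falsified — contradiction.
Both cases fail, so the formula is unsatisfiable.

Unsatisfiable — no assignment works.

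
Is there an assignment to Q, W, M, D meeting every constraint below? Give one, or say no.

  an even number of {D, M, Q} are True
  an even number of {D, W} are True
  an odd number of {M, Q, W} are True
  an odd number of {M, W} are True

Adding constraints 1, 2, 3 mod 2: every variable appears an even number of times on the left, so the left side is 0.
But the right sides sum to 1 (mod 2). 0 ≠ 1 — the system is inconsistent.

No satisfying assignment exists.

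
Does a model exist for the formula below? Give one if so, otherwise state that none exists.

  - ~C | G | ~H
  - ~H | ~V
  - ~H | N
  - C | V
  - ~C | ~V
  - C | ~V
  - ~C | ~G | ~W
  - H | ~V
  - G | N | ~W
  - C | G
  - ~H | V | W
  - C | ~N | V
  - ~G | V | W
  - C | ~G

Try C = False:
  (C | V) forces V = True.
  clause (C | ~V) is falsified — backtrack.
So C = True.
  then (~C | ~V) forces V = False.
Set H = False.
Set N = True.
Set W = True.
  then (~C | ~G | ~W) forces G = False.
All clauses satisfied.

C=T, H=F, N=T, W=T, V=F, G=F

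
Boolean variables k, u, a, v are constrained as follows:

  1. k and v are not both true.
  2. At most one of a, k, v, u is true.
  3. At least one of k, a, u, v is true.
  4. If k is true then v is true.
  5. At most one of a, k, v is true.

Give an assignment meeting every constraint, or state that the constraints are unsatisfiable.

k: False, u: True, a: False, v: False

  (1) k=F, v=F — not both ✓
  (2) {a, k, v, u}: 1 true — at most one ✓
  (3) {k, a, u, v}: 1 true — at least one ✓
  (4) k=F ⇒ v: vacuous ✓
  (5) {a, k, v}: 0 true — at most one ✓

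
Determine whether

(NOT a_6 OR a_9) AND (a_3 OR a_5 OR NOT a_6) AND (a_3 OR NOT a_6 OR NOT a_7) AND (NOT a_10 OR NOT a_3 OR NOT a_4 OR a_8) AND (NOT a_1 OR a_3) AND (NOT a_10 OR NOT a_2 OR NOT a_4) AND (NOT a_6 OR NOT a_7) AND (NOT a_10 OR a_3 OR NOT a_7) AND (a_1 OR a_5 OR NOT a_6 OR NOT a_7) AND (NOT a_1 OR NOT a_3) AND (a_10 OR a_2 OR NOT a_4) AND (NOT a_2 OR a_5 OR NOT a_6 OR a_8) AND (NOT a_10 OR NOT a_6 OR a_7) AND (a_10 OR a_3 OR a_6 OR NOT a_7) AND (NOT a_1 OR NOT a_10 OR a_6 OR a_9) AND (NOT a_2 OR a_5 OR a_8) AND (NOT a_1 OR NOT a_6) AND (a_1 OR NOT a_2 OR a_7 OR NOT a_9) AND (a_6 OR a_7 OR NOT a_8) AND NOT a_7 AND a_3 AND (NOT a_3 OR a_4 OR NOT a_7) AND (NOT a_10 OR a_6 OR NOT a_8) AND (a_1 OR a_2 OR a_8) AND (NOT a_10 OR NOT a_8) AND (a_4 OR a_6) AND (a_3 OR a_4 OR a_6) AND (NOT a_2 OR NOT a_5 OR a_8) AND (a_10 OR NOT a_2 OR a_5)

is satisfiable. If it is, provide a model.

Unit clause (NOT a_7) forces a_7 = False.
Unit clause (a_3) forces a_3 = True.
In (NOT a_1 OR NOT a_3) only NOT a_1 is left, so a_1 = False.
Set a_2 = False.
  then (a_1 OR a_2 OR a_8) forces a_8 = True.
  then (NOT a_10 OR NOT a_8) forces a_10 = False.
  then (a_10 OR a_2 OR NOT a_4) forces a_4 = False.
  then (a_6 OR a_7 OR NOT a_8) forces a_6 = True.
  then (NOT a_6 OR a_9) forces a_9 = True.
Set a_5 = False.
All clauses satisfied.

a_1=F, a_2=F, a_3=T, a_4=F, a_5=F, a_6=T, a_7=F, a_8=T, a_9=T, a_10=F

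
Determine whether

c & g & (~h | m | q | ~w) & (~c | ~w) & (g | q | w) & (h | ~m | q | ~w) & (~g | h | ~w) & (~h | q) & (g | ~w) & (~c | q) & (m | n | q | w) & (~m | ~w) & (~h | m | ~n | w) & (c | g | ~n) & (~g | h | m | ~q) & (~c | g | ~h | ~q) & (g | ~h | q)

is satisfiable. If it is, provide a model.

w = False; c = True; m = True; h = True; n = False; q = True; g = True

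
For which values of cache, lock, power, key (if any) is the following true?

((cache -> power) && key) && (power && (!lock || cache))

cache = True, lock = False, power = True, key = True

  (cache -> power) && key = True
    cache -> power = True
  power && (!lock || cache) = True
    !lock || cache = True
      !lock = True
Both conjuncts True, so the formula holds.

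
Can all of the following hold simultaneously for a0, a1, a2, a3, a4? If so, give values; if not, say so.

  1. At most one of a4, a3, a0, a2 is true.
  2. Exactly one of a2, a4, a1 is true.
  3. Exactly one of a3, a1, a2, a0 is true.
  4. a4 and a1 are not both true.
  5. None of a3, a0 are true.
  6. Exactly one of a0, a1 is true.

a0 = False, a1 = True, a2 = False, a3 = False, a4 = False

  (1) {a4, a3, a0, a2}: 0 true — at most one ✓
  (2) {a2, a4, a1}: 1 true — exactly one ✓
  (3) {a3, a1, a2, a0}: 1 true — exactly one ✓
  (4) a4=F, a1=T — not both ✓
  (5) {a3, a0}: 0 true — none ✓
  (6) {a0, a1}: 1 true — exactly one ✓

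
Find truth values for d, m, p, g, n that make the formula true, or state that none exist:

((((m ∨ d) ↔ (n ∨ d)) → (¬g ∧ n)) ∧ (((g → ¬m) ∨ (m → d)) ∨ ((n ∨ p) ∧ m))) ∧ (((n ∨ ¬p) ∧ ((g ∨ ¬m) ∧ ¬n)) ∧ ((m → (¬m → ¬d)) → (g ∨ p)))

No satisfying assignment exists.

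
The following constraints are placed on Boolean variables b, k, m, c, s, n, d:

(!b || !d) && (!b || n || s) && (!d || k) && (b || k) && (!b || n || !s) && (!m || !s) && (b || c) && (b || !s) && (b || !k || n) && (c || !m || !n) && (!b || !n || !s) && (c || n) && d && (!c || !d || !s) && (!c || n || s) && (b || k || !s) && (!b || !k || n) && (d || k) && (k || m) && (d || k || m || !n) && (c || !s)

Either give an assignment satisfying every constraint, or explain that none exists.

Unit clause (d) forces d = True.
In (!b || !d) only !b is left, so b = False.
In (!d || k) only k is left, so k = True.
In (b || c) only c is left, so c = True.
In (b || !s) only !s is left, so s = False.
In (b || !k || n) only n is left, so n = True.
Set m = False.
All clauses satisfied.

b = False; k = True; m = False; c = True; s = False; n = True; d = True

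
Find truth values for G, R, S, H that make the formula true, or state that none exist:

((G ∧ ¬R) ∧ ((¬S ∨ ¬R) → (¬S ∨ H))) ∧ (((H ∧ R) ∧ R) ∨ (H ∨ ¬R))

G = True, R = False, S = False, H = True

  (G ∧ ¬R) ∧ ((¬S ∨ ¬R) → (¬S ∨ H)) = True
    G ∧ ¬R = True
      ¬R = True
    (¬S ∨ ¬R) → (¬S ∨ H) = True
      ¬S ∨ ¬R = True
        ¬S = True
        ¬R = True
      ¬S ∨ H = True
        ¬S = True
  ((H ∧ R) ∧ R) ∨ (H ∨ ¬R) = True
    (H ∧ R) ∧ R = False
      H ∧ R = False
    H ∨ ¬R = True
      ¬R = True
Both conjuncts True, so the formula holds.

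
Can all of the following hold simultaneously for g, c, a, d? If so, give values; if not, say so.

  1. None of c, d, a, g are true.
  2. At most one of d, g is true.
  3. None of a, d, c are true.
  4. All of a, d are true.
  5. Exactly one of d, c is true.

Unsatisfiable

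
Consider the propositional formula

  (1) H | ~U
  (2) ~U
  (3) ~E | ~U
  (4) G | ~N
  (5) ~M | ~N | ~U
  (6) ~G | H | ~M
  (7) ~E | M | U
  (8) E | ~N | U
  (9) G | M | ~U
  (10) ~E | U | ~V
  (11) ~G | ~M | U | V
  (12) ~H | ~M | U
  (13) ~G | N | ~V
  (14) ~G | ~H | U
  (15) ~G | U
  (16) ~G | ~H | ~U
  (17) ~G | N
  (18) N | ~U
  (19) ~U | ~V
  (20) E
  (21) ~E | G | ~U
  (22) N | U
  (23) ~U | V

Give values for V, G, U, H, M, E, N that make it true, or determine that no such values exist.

UNSATISFIABLE

Case U = True:
  Clause (~U) is falsified — contradiction.
Case U = False:
  (~G | U) forces G = False.
  (G | ~N) forces N = False.
  Clause (N | U) is falsified — contradiction.
Both cases fail, so the formula is unsatisfiable.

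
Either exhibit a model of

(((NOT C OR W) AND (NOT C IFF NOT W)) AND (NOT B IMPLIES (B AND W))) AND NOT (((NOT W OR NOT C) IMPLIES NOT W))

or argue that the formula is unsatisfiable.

Unsatisfiable — no assignment works.

Case W = True: the formula simplifies to (C AND (NOT B IMPLIES B)) AND NOT C.
  C = True: the conjunct NOT C is False.
  C = False: the conjunct C is False.
Case W = False: the conjunct NOT (((NOT W OR NOT C) IMPLIES NOT W)) becomes NOT ((True IMPLIES True)) = False.
Both cases fail — unsatisfiable.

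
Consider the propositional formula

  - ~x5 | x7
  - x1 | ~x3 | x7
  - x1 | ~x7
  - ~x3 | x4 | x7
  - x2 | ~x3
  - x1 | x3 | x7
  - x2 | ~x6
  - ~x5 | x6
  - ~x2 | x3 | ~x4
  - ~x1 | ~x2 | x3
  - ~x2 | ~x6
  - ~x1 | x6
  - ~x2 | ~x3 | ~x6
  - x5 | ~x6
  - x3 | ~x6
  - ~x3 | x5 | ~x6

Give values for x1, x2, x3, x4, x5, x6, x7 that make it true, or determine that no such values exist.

Unsatisfiable — no assignment works.

Case x1 = True:
  (~x1 | x6) forces x6 = True.
  (x2 | ~x6) forces x2 = True.
  Clause (~x2 | ~x6) is falsified — contradiction.
Case x1 = False:
  (x1 | ~x7) forces x7 = False.
  (~x5 | x7) forces x5 = False.
  (x1 | ~x3 | x7) forces x3 = False.
  Clause (x1 | x3 | x7) is falsified — contradiction.
Both cases fail, so the formula is unsatisfiable.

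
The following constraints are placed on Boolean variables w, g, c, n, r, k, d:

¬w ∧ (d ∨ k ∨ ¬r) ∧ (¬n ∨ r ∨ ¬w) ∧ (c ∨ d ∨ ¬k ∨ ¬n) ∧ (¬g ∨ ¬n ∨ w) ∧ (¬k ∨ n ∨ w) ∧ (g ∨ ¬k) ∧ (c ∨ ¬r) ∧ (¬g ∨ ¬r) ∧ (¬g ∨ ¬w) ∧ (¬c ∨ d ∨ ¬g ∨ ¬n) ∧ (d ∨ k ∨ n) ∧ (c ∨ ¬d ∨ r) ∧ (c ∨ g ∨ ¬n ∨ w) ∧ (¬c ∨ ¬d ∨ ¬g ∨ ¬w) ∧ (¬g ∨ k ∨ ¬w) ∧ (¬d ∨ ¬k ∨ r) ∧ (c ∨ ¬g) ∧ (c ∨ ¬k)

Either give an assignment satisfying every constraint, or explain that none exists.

w = False, g = False, c = True, n = False, r = False, k = False, d = True

Unit clause (¬w) forces w = False.
Set g = False.
  then (g ∨ ¬k) forces k = False.
Try c = False:
  (c ∨ ¬r) forces r = False.
  (c ∨ ¬d ∨ r) forces d = False.
  (d ∨ k ∨ n) forces n = True.
  clause (c ∨ g ∨ ¬n ∨ w) is falsified — backtrack.
So c = True.
Set n = False.
  then (d ∨ k ∨ n) forces d = True.
Set r = False.
All clauses satisfied.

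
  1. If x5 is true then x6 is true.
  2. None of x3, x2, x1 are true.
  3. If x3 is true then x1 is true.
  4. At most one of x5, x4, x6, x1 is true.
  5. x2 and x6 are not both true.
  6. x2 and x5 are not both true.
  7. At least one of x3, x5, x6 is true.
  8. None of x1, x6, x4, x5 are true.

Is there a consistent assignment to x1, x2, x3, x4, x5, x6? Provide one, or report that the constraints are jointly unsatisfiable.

Case x6 = True:
  Constraint (8) is violated (x6=T) — contradiction.
Case x6 = False:
  (1) with x6=F forces x5 = False.
  (2) forces x3 = False.
  Constraint (7) is violated (x3=F, x5=F, x6=F) — contradiction.
Both cases fail — unsatisfiable.

UNSATISFIABLE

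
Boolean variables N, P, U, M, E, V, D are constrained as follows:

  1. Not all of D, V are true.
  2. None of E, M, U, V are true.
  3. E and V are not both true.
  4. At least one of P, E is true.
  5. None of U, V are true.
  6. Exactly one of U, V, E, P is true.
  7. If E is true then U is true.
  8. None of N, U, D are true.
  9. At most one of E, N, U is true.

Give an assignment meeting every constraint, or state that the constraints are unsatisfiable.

N = False; P = True; U = False; M = False; E = False; V = False; D = False

  (1) {D, V}: 0/2 true — not all ✓
  (2) {E, M, U, V}: 0 true — none ✓
  (3) E=F, V=F — not both ✓
  (4) {P, E}: 1 true — at least one ✓
  (5) {U, V}: 0 true — none ✓
  (6) {U, V, E, P}: 1 true — exactly one ✓
  (7) E=F ⇒ U: vacuous ✓
  (8) {N, U, D}: 0 true — none ✓
  (9) {E, N, U}: 0 true — at most one ✓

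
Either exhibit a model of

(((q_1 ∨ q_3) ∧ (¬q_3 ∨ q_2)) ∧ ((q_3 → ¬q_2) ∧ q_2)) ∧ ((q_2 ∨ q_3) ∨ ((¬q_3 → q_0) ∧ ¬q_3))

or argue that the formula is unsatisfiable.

q_0=T; q_1=T; q_2=T; q_3=F

  ((q_1 ∨ q_3) ∧ (¬q_3 ∨ q_2)) ∧ ((q_3 → ¬q_2) ∧ q_2) = True
    (q_1 ∨ q_3) ∧ (¬q_3 ∨ q_2) = True
      q_1 ∨ q_3 = True
      ¬q_3 ∨ q_2 = True
        ¬q_3 = True
    (q_3 → ¬q_2) ∧ q_2 = True
      q_3 → ¬q_2 = True
        ¬q_2 = False
  (q_2 ∨ q_3) ∨ ((¬q_3 → q_0) ∧ ¬q_3) = True
    q_2 ∨ q_3 = True
    (¬q_3 → q_0) ∧ ¬q_3 = True
      ¬q_3 → q_0 = True
        ¬q_3 = True
      ¬q_3 = True
Both conjuncts True, so the formula holds.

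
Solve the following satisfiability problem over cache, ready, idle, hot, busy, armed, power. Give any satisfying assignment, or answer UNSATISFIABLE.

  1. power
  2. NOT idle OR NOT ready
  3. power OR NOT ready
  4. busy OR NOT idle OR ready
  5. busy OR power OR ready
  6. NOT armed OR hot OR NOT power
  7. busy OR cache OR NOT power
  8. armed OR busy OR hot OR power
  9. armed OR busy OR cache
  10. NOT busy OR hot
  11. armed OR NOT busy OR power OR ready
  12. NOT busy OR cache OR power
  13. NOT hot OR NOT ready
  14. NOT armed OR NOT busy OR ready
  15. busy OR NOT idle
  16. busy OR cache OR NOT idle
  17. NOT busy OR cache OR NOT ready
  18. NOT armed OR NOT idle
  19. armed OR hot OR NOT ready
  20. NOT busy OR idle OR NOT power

cache: True, ready: False, idle: False, hot: False, busy: False, armed: False, power: True

Unit clause (power) forces power = True.
Set cache = True.
Try ready = True:
  (NOT idle OR NOT ready) forces idle = False.
  (NOT hot OR NOT ready) forces hot = False.
  (NOT armed OR hot OR NOT power) forces armed = False.
  clause (armed OR hot OR NOT ready) is falsified — backtrack.
So ready = False.
Set idle = False.
  then (NOT busy OR idle OR NOT power) forces busy = False.
Set hot = False.
  then (NOT armed OR hot OR NOT power) forces armed = False.
All clauses satisfied.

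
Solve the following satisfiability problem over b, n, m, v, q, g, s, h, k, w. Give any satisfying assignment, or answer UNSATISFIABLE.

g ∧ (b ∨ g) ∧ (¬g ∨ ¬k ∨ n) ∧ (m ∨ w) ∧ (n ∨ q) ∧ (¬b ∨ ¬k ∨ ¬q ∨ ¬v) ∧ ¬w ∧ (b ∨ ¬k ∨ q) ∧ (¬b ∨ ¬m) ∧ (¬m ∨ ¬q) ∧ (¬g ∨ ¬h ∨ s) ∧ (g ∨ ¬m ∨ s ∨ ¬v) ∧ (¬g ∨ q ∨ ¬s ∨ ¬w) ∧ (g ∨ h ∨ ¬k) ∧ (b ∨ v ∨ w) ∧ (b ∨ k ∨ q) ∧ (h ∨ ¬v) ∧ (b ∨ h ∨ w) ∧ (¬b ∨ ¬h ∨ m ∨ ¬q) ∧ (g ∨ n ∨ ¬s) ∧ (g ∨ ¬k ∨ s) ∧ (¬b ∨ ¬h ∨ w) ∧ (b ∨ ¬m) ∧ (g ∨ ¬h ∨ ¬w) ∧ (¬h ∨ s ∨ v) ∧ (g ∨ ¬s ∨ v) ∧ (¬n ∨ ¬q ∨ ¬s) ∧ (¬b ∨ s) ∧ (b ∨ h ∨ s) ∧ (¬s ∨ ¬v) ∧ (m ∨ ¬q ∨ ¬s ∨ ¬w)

Case g = True:
  (¬w) forces w = False.
  (m ∨ w) forces m = True.
  (¬b ∨ ¬m) forces b = False.
  Clause (b ∨ ¬m) is falsified — contradiction.
Case g = False:
  Clause (g) is falsified — contradiction.
Both cases fail, so the formula is unsatisfiable.

UNSATISFIABLE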